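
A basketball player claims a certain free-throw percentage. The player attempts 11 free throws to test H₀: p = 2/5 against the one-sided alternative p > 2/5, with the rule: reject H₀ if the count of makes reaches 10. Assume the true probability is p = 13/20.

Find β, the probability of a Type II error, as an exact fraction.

19239273573359/20480000000000

Under the alternative p = 13/20, S ~ Binomial(11, 13/20); β is the probability the test does not reject, P(S < 10).
Adding the binomial probabilities P(S=0)+…+P(S=9) at p = 13/20 gives 19239273573359/20480000000000.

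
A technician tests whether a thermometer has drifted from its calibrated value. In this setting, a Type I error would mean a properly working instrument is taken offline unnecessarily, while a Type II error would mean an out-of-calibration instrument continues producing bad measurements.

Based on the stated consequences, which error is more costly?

Type II error

The Type II consequence (an out-of-calibration instrument continues producing bad measurements) is more severe than the Type I consequence (a properly working instrument is taken offline unnecessarily).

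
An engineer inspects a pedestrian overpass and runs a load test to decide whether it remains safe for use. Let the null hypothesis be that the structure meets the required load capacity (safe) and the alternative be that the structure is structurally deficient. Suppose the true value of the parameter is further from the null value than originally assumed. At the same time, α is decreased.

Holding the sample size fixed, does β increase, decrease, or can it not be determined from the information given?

The first change alone would make β decrease; the second alone would make β increase. Which effect dominates depends on the magnitudes, which are not given.

Cannot be determined from the information given.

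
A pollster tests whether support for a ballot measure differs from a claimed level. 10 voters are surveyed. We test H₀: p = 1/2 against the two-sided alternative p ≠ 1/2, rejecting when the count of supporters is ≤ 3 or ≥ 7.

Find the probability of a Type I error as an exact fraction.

Under H₀, Y ~ Binomial(10, 1/2); α is the probability of landing in either tail, P(Y ≤ 3) + P(Y ≥ 7).
The two tails are symmetric, so α = 2·(1 + 10 + 45 + 120)/2^10 = 352/1024 = 11/32.

11/32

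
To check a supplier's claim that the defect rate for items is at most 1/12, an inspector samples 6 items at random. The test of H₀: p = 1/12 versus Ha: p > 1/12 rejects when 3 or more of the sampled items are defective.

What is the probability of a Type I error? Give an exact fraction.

14251/1492992

The significance level is the probability, assuming p = 1/12, of seeing 3 or more defectives in 6 draws.
α = 1 − P(S ≤ 2) = 1 − 1478741/1492992 = 14251/1492992.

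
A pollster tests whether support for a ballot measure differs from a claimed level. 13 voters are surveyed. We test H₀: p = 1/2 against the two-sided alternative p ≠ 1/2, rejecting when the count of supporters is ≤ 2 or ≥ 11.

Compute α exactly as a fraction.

The significance level is the null-hypothesis probability of the rejection region {≤2} ∪ {≥11}.
The two tails are symmetric, so α = 2·(1 + 13 + 78)/2^13 = 184/8192 = 23/1024.

23/1024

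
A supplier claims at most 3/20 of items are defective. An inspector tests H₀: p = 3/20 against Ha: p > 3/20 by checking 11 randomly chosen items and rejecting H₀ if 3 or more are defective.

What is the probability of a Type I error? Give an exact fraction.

The significance level is the probability, assuming p = 3/20, of seeing 3 or more defectives in 11 draws.
α = 1 − P(S ≤ 2) = 1 − 31900138777693/40960000000000 = 9059861222307/40960000000000.

9059861222307/40960000000000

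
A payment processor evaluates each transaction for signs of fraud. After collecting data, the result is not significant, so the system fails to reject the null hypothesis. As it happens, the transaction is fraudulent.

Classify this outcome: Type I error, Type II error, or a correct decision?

The conventional null hypothesis here is that the transaction is legitimate.
H₀ was not rejected, but H₀ is actually false.
Failing to reject a false null hypothesis is a Type II error (false negative).

Type II error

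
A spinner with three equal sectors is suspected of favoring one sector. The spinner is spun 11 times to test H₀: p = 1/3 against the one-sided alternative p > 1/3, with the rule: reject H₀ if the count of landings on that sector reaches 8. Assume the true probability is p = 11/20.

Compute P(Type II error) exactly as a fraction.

A Type II error is failing to reject when Ha holds: with p = 11/20, β = P(X ≤ 7).
Summing C(11,j)·(11/20)^j·(9/20)^{11-j} for j = 0..7 gives 828290341647/1024000000000.

828290341647/1024000000000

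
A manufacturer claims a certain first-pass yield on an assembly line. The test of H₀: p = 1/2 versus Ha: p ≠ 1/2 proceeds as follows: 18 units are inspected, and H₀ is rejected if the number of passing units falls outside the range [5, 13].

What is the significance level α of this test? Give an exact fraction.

The significance level is the null-hypothesis probability of the rejection region {≤4} ∪ {≥14}.
The two tails are symmetric, so α = 2·(1 + 18 + 153 + 816 + 3060)/2^18 = 8096/262144 = 253/8192.

253/8192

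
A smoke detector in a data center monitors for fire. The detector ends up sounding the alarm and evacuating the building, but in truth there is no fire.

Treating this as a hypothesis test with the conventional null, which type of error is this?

Type I error

The null hypothesis here is that there is no fire.
'Sounding the alarm and evacuating the building' corresponds to rejecting H₀.
H₀ was rejected but H₀ is true — a Type I error (false positive).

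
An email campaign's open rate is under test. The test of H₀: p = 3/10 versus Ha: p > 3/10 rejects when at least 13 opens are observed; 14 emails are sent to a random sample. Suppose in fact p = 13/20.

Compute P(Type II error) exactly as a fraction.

1604780863168259917/1638400000000000000

A Type II error is failing to reject when Ha holds: with p = 13/20, β = P(S ≤ 12).
Summing C(14,j)·(13/20)^j·(7/20)^{14-j} for j = 0..12 gives 1604780863168259917/1638400000000000000.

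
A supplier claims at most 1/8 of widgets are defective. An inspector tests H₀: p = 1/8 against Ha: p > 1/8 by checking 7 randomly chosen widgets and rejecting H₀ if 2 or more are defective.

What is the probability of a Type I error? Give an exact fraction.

The significance level is the probability, assuming p = 1/8, of seeing 2 or more defectives in 7 draws.
Computing the lower-tail complement: 1 − 823543/1048576 = 225033/1048576.

225033/1048576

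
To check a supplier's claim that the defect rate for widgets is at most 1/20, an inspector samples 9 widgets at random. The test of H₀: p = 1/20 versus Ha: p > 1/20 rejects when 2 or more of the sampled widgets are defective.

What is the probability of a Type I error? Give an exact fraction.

9115058713/128000000000

The significance level is the probability, assuming p = 1/20, of seeing 2 or more defectives in 9 draws.
Via the complement, α = 1 − Σ_{j=0}^{1} C(9,j)(1/20)^j(19/20)^{9-j} = 9115058713/128000000000.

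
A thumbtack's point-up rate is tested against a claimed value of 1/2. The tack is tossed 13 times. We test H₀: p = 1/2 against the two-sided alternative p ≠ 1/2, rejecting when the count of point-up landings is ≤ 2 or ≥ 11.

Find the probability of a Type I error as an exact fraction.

Under H₀, Y ~ Binomial(13, 1/2); α is the probability of landing in either tail, P(Y ≤ 2) + P(Y ≥ 11).
Each tail has probability (1 + 13 + 78)/8192; doubling gives α = 184/8192 = 23/1024.

23/1024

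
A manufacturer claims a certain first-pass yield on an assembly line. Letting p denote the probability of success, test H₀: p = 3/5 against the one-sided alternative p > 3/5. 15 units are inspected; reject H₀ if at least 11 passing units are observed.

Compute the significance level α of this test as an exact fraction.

6630789357/30517578125

α = P(reject H₀ | H₀ true) = P(X ≥ 11 | p = 3/5), with X ~ Binomial(15, 3/5).
Summing C(15,j)(3/5)^j(2/5)^{15−j} for j = 11,…,15 gives 6630789357/30517578125.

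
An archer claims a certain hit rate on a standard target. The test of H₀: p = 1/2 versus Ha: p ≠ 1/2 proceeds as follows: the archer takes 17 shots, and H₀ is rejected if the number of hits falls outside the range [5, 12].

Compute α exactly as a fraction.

1607/32768

Under H₀, K ~ Binomial(17, 1/2); α is the probability of landing in either tail, P(K ≤ 4) + P(K ≥ 13).
The two tails are symmetric, so α = 2·(1 + 17 + 136 + 680 + 2380)/2^17 = 6428/131072 = 1607/32768.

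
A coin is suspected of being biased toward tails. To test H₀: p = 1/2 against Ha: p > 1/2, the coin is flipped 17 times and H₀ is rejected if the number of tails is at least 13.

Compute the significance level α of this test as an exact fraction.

α = P(reject H₀ | H₀ true) = P(X ≥ 13 | p = 1/2), with X ~ Binomial(17, 1/2).
P(X ≥ 13) = [C(17,13) + C(17,14) + C(17,15) + C(17,16) + C(17,17)] / 2^17 = (2380 + 680 + 136 + 17 + 1) / 131072 = 3214/131072 = 1607/65536.

1607/65536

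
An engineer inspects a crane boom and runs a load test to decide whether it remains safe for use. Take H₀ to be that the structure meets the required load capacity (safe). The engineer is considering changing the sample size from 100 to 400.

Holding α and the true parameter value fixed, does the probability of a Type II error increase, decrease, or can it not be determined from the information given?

A larger sample reduces the standard error, pulling the sampling distribution under Ha further from the non-rejection region.

It decreases.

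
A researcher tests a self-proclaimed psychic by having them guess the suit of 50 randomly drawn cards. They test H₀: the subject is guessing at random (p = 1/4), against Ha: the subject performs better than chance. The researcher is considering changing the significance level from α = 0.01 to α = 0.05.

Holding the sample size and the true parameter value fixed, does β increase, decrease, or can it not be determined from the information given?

It decreases.

Relaxing α lowers the evidence threshold; under Ha, outcomes that previously fell short now trigger rejection.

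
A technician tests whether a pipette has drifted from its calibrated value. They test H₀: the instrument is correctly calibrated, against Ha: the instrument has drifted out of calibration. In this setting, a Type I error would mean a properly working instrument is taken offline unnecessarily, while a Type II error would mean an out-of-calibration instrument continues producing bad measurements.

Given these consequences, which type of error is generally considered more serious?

The Type II consequence (an out-of-calibration instrument continues producing bad measurements) is more severe than the Type I consequence (a properly working instrument is taken offline unnecessarily).

Type II error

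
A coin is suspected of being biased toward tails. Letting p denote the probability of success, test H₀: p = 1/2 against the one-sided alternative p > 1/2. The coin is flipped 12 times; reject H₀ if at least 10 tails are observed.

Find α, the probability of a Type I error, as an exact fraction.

79/4096

The Type I error probability is α = P(Y ≥ 10) computed under H₀, where Y ~ Binomial(12, 1/2).
That's C(12,10) + C(12,11) + C(12,12) over 2^12, i.e. (66 + 12 + 1)/4096 = 79/4096.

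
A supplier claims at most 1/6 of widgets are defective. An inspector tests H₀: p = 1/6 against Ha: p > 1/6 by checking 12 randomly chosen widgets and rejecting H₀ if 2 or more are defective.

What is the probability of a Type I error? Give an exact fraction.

1346704211/2176782336

Under H₀, X ~ Binomial(12, 1/6); the Type I error rate is P(X ≥ 2).
α = 1 − P(X ≤ 1) = 1 − 830078125/2176782336 = 1346704211/2176782336.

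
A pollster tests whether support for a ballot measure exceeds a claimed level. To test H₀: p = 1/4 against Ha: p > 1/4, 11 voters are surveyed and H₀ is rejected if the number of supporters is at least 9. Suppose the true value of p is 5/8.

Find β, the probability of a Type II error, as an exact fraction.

Under the alternative p = 5/8, X ~ Binomial(11, 5/8); β is the probability the test does not reject, P(X < 9).
Equivalently, β = 1 − P(X ≥ 9) = 7252043967/8589934592.

7252043967/8589934592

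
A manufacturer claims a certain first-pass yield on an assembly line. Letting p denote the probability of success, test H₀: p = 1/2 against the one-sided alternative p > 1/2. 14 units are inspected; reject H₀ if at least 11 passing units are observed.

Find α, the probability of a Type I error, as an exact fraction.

The Type I error probability is α = P(S ≥ 11) computed under H₀, where S ~ Binomial(14, 1/2).
That's C(14,11) + C(14,12) + C(14,13) + C(14,14) over 2^14, i.e. (364 + 91 + 14 + 1)/16384 = 470/16384 = 235/8192.

235/8192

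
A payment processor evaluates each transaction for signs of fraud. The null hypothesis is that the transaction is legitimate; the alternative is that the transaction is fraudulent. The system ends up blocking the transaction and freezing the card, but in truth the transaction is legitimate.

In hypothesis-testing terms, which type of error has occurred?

Type I error

'Blocking the transaction and freezing the card' corresponds to rejecting H₀.
H₀ was rejected but H₀ is true — a Type I error (false positive).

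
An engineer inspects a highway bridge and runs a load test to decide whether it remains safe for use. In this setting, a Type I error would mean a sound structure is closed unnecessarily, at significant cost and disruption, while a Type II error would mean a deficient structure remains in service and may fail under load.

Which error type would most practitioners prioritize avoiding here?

Type II error

The Type II consequence (a deficient structure remains in service and may fail under load) is more severe than the Type I consequence (a sound structure is closed unnecessarily, at significant cost and disruption).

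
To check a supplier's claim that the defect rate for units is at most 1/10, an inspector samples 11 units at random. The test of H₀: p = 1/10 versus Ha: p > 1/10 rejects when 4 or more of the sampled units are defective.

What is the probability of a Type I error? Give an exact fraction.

The significance level is the probability, assuming p = 1/10, of seeing 4 or more defectives in 11 draws.
Via the complement, α = 1 − Σ_{j=0}^{3} C(11,j)(1/10)^j(9/10)^{11-j} = 46336903/2500000000.

46336903/2500000000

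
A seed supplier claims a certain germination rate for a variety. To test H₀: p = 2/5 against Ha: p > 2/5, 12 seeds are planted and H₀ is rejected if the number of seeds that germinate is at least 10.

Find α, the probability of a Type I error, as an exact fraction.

Under H₀, X ~ Binomial(12, 2/5), and α = P(X ≥ 10).
P(X ≥ 10) = Σ_{j=10}^{12} C(12,j)·(2/5)^j·(3/5)^{12-j} = 137216/48828125.

137216/48828125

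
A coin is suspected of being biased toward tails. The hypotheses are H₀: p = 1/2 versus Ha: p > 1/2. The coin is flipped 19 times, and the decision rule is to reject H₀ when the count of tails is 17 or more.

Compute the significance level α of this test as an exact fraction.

The Type I error probability is α = P(S ≥ 17) computed under H₀, where S ~ Binomial(19, 1/2).
P(S ≥ 17) = [C(19,17) + C(19,18) + C(19,19)] / 2^19 = (171 + 19 + 1) / 524288 = 191/524288.

191/524288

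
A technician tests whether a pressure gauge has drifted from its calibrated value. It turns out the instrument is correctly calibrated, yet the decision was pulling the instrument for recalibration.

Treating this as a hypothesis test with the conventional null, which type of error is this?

The null hypothesis here is that the instrument is correctly calibrated.
'Pulling the instrument for recalibration' corresponds to rejecting H₀.
H₀ was rejected but H₀ is true — a Type I error (false positive).

Type I error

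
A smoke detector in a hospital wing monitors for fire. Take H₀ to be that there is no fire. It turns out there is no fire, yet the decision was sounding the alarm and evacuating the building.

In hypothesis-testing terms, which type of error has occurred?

Type I error

'Sounding the alarm and evacuating the building' corresponds to rejecting H₀.
H₀ was rejected but H₀ is true — a Type I error (false positive).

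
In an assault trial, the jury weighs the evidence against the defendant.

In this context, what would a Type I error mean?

With the conventional null hypothesis that the defendant is innocent:
A Type I error is rejecting H₀ when H₀ is true.
Here that means convicting the defendant when actually the defendant is innocent.

A Type I error would mean concluding that the defendant is guilty when in fact the defendant is innocent.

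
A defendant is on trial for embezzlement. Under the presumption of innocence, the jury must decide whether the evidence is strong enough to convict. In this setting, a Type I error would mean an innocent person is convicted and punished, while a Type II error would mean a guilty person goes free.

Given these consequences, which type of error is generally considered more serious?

Type I error

The Type I consequence (an innocent person is convicted and punished) is more severe than the Type II consequence (a guilty person goes free).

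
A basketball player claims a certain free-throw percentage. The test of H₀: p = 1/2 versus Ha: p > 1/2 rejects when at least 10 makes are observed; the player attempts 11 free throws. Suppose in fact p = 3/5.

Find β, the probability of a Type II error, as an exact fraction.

A Type II error is failing to reject when Ha holds: with p = 3/5, β = P(X ≤ 9).
Adding the binomial probabilities P(X=0)+…+P(X=9) at p = 3/5 gives 1894076/1953125.

1894076/1953125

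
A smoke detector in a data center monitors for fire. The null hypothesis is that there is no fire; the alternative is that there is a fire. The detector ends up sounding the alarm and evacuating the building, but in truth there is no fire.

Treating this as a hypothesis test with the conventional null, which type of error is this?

'Sounding the alarm and evacuating the building' corresponds to rejecting H₀.
H₀ was rejected but H₀ is true — a Type I error (false positive).

Type I error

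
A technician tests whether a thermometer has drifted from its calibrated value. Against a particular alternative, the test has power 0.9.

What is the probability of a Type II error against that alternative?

0.1

Power = 1 − β, so β = 1 − 0.9 = 0.1.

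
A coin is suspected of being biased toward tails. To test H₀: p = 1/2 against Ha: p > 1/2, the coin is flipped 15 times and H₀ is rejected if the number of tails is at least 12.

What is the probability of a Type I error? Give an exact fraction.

α = P(reject H₀ | H₀ true) = P(Y ≥ 12 | p = 1/2), with Y ~ Binomial(15, 1/2).
That's C(15,12) + C(15,13) + C(15,14) + C(15,15) over 2^15, i.e. (455 + 105 + 15 + 1)/32768 = 576/32768 = 9/512.

9/512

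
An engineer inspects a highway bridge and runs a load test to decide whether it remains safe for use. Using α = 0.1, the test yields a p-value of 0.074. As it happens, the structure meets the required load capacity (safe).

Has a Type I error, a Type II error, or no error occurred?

The conventional null hypothesis is that the structure meets the required load capacity (safe).
Since p = 0.074 < α = 0.1, H₀ is rejected.
H₀ is true (actually the structure meets the required load capacity (safe)).
Rejecting a true H₀ is a Type I error.

Type I error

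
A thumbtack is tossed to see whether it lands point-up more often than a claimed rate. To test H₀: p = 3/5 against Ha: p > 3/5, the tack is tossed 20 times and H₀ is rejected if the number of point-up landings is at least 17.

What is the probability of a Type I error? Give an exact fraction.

α = P(reject H₀ | H₀ true) = P(S ≥ 17 | p = 3/5), with S ~ Binomial(20, 3/5).
P(S ≥ 17) = Σ_{j=17}^{20} C(20,j)·(3/5)^j·(2/5)^{20-j} = 1522175101281/95367431640625.

1522175101281/95367431640625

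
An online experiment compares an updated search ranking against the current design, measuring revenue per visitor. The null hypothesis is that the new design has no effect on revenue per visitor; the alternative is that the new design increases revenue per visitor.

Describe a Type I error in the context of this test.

A Type I error is rejecting H₀ when H₀ is true.
Here that means shipping the new feature to all users when actually the new design has no effect on revenue per visitor.

A Type I error would mean concluding that the new design increases revenue per visitor when in fact the new design has no effect on revenue per visitor.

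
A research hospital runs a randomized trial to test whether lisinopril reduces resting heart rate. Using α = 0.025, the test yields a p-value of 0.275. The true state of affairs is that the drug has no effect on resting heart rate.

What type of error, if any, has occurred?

No error (correct decision).

The conventional null hypothesis is that the drug has no effect on resting heart rate.
Since p = 0.275 ≥ α = 0.025, H₀ is not rejected.
H₀ is true (actually the drug has no effect on resting heart rate).
The decision matches the true state — no error.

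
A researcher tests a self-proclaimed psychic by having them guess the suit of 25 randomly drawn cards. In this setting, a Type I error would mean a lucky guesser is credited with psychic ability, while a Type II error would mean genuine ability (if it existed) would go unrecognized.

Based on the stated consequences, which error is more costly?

The Type I consequence (a lucky guesser is credited with psychic ability) is more severe than the Type II consequence (genuine ability (if it existed) would go unrecognized).

Type I error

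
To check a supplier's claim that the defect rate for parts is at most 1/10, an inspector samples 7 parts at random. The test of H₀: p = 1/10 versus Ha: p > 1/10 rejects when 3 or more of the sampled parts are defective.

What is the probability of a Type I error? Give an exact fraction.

51383/2000000

The significance level is the probability, assuming p = 1/10, of seeing 3 or more defectives in 7 draws.
Via the complement, α = 1 − Σ_{j=0}^{2} C(7,j)(1/10)^j(9/10)^{7-j} = 51383/2000000.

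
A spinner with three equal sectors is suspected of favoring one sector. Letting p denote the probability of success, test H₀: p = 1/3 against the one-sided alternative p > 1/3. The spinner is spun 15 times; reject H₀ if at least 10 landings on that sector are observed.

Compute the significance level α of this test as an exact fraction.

122027/14348907

The Type I error probability is α = P(Y ≥ 10) computed under H₀, where Y ~ Binomial(15, 1/3).
Summing C(15,j)(1/3)^j(2/3)^{15−j} for j = 10,…,15 gives 122027/14348907.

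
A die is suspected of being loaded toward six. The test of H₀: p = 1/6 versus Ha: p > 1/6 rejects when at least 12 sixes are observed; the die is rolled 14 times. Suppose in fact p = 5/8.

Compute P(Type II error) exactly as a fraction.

2070361146177/2199023255552

β = P(fail to reject H₀ | Ha true) = P(X ≤ 11 | p = 5/8), X ~ Binomial(14, 5/8).
Summing C(14,j)·(5/8)^j·(3/8)^{14-j} for j = 0..11 gives 2070361146177/2199023255552.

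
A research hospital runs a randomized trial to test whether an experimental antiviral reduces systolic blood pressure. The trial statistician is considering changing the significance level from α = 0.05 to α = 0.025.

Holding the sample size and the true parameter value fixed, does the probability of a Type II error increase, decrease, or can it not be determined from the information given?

Tightening α shrinks the rejection region. When Ha holds, fewer sample outcomes clear the stricter threshold, so more fall in the acceptance region.

It increases.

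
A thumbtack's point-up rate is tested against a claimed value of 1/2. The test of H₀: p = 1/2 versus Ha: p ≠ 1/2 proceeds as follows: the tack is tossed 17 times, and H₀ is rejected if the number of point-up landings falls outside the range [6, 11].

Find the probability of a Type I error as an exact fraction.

4701/32768

α = P(Y ≤ 5 or Y ≥ 12 | p = 1/2), Y ~ Binomial(17, 1/2).
The two tails are symmetric, so α = 2·(1 + 17 + 136 + 680 + 2380 + 6188)/2^17 = 18804/131072 = 4701/32768.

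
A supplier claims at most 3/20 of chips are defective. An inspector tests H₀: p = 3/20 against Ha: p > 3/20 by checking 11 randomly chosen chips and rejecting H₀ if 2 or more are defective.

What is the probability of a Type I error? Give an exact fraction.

The significance level is the probability, assuming p = 3/20, of seeing 2 or more defectives in 11 draws.
Via the complement, α = 1 − Σ_{j=0}^{1} C(11,j)(3/20)^j(17/20)^{11-j} = 2080006099551/4096000000000.

2080006099551/4096000000000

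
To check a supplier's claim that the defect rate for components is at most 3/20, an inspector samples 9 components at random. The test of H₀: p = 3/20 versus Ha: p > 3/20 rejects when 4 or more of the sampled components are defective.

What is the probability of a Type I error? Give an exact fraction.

4343234013/128000000000

Under H₀, X ~ Binomial(9, 3/20); the Type I error rate is P(X ≥ 4).
α = 1 − P(X ≤ 3) = 1 − 123656765987/128000000000 = 4343234013/128000000000.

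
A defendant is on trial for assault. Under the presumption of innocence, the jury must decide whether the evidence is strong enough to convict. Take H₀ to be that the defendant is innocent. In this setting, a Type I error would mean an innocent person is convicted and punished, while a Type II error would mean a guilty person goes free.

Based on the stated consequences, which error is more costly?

Type I error

The Type I consequence (an innocent person is convicted and punished) is more severe than the Type II consequence (a guilty person goes free).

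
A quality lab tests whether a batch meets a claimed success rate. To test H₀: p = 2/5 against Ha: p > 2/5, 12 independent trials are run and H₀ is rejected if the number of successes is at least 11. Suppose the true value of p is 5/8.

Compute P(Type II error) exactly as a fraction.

66717523611/68719476736

A Type II error is failing to reject when Ha holds: with p = 5/8, β = P(X ≤ 10).
Adding the binomial probabilities P(X=0)+…+P(X=10) at p = 5/8 gives 66717523611/68719476736.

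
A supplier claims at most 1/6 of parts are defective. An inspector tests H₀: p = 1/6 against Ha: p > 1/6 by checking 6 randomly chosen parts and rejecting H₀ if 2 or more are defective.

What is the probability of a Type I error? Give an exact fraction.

α = P(reject H₀ | H₀ true) = P(X ≥ 2 | p = 1/6), X ~ Binomial(6, 1/6).
α = 1 − P(X ≤ 1) = 1 − 34375/46656 = 12281/46656.

12281/46656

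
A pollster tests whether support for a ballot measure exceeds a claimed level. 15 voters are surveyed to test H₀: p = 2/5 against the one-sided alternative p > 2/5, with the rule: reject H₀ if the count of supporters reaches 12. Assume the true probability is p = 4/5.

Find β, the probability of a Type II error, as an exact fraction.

β = P(fail to reject H₀ | Ha true) = P(Y ≤ 11 | p = 4/5), Y ~ Binomial(15, 4/5).
Equivalently, β = 1 − P(Y ≥ 12) = 10737240461/30517578125.

10737240461/30517578125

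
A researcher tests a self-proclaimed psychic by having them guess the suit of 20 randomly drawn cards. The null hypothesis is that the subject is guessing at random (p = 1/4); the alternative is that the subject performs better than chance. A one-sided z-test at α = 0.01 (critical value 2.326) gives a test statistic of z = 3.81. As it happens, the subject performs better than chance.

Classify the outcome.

No error — this is a correct decision.

Since z = 3.81 > z* = 2.326, H₀ is rejected.
H₀ is false (actually the subject performs better than chance).
The decision matches the true state — no error.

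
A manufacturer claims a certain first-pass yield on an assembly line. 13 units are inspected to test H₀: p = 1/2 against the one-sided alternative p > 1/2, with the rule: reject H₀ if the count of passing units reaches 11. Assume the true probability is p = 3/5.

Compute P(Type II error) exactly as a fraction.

Under the alternative p = 3/5, K ~ Binomial(13, 3/5); β is the probability the test does not reject, P(K < 11).
Summing C(13,j)·(3/5)^j·(2/5)^{13-j} for j = 0..10 gives 1150021472/1220703125.

1150021472/1220703125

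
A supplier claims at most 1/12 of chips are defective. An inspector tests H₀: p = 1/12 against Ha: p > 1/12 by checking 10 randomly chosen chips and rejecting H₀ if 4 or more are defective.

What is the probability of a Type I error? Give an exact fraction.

34654379/5159780352

α = P(reject H₀ | H₀ true) = P(X ≥ 4 | p = 1/12), X ~ Binomial(10, 1/12).
α = 1 − P(X ≤ 3) = 1 − 5125125973/5159780352 = 34654379/5159780352.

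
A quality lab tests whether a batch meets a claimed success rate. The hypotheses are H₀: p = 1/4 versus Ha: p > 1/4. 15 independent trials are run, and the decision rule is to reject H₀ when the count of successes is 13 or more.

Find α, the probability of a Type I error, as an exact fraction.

The Type I error probability is α = P(K ≥ 13) computed under H₀, where K ~ Binomial(15, 1/4).
Summing C(15,j)(1/4)^j(3/4)^{15−j} for j = 13,…,15 gives 991/1073741824.

991/1073741824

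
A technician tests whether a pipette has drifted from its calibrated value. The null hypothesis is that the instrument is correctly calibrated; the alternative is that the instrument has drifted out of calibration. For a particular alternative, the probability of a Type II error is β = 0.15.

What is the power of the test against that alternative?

0.85

Power = 1 − β = 1 − 0.15 = 0.85.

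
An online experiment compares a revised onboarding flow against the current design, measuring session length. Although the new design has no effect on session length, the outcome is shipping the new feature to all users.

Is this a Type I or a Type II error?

The null hypothesis here is that the new design has no effect on session length.
'Shipping the new feature to all users' corresponds to rejecting H₀.
H₀ was rejected but H₀ is true — a Type I error (false positive).

Type I error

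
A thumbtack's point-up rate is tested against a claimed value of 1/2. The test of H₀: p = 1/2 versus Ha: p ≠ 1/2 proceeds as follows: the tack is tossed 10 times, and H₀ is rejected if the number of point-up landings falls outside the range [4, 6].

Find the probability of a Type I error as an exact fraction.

α = P(X ≤ 3 or X ≥ 7 | p = 1/2), X ~ Binomial(10, 1/2).
By symmetry, α = 2·P(X ≤ 3) = 2·(1 + 10 + 45 + 120)/1024 = 352/1024 = 11/32.

11/32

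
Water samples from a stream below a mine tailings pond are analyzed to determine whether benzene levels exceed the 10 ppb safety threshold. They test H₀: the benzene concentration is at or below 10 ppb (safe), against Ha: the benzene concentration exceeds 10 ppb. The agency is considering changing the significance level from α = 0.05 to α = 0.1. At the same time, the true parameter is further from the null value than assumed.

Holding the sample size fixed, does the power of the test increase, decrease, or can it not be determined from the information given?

It increases.

Relaxing α lowers the evidence threshold; under Ha, outcomes that previously fell short now trigger rejection. A bigger departure from H₀ is easier for the test to detect, so it fails to reject less often. Both changes push β in the same direction.
Since power = 1 − β and β decreases, power increases.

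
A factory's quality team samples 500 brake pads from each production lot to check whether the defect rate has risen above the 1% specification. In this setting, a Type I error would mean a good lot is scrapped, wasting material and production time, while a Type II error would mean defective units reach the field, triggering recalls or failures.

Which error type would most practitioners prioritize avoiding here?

The Type II consequence (defective units reach the field, triggering recalls or failures) is more severe than the Type I consequence (a good lot is scrapped, wasting material and production time).

Type II error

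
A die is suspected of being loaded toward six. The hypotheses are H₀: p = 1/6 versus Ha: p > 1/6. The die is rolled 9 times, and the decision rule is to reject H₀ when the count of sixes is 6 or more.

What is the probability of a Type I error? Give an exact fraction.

5723/5038848

α = P(reject H₀ | H₀ true) = P(K ≥ 6 | p = 1/6), with K ~ Binomial(9, 1/6).
Summing C(9,j)(1/6)^j(5/6)^{9−j} for j = 6,…,9 gives 5723/5038848.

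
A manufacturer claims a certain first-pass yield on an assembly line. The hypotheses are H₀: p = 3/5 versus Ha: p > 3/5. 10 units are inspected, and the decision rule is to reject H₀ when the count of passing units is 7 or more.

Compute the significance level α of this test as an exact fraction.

3733209/9765625

α = P(reject H₀ | H₀ true) = P(X ≥ 7 | p = 3/5), with X ~ Binomial(10, 3/5).
P(X ≥ 7) = Σ_{j=7}^{10} C(10,j)·(3/5)^j·(2/5)^{10-j} = 3733209/9765625.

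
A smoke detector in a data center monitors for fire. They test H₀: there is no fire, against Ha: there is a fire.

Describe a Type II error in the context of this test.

A Type II error is failing to reject H₀ when H₀ is false.
Here that means remaining silent when actually there is a fire.

A Type II error would mean concluding that there is no fire (or at least failing to establish that there is a fire) when in fact there is a fire.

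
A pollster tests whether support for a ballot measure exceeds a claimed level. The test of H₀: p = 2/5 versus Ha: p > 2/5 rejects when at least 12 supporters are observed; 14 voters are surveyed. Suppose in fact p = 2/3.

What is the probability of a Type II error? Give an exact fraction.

1426387/1594323

A Type II error is failing to reject when Ha holds: with p = 2/3, β = P(X ≤ 11).
Adding the binomial probabilities P(X=0)+…+P(X=11) at p = 2/3 gives 1426387/1594323.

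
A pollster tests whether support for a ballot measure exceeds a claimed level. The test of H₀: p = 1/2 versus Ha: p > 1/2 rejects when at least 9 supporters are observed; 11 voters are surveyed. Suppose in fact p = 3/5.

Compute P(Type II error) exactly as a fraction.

8604328/9765625

β = P(fail to reject H₀ | Ha true) = P(S ≤ 8 | p = 3/5), S ~ Binomial(11, 3/5).
Adding the binomial probabilities P(S=0)+…+P(S=8) at p = 3/5 gives 8604328/9765625.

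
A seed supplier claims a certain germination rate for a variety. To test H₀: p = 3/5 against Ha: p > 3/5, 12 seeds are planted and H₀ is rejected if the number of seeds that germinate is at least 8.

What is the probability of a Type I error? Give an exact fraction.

α = P(reject H₀ | H₀ true) = P(S ≥ 8 | p = 3/5), with S ~ Binomial(12, 3/5).
Summing C(12,j)(3/5)^j(2/5)^{12−j} for j = 8,…,12 gives 21395421/48828125.

21395421/48828125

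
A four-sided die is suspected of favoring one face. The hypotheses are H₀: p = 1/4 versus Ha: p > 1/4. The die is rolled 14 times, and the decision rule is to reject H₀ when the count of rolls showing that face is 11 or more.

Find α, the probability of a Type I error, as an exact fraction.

5345/134217728

The Type I error probability is α = P(S ≥ 11) computed under H₀, where S ~ Binomial(14, 1/4).
Summing C(14,j)(1/4)^j(3/4)^{14−j} for j = 11,…,14 gives 5345/134217728.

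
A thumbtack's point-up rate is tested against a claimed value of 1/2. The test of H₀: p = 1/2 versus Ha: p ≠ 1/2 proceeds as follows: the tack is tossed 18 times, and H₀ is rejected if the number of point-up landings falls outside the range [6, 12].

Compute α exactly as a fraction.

1577/16384

The significance level is the null-hypothesis probability of the rejection region {≤5} ∪ {≥13}.
The two tails are symmetric, so α = 2·(1 + 18 + 153 + 816 + 3060 + 8568)/2^18 = 25232/262144 = 1577/16384.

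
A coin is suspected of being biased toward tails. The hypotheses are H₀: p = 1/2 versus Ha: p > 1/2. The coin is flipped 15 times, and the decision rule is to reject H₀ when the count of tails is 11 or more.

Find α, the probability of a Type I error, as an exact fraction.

The Type I error probability is α = P(Y ≥ 11) computed under H₀, where Y ~ Binomial(15, 1/2).
P(Y ≥ 11) = [C(15,11) + C(15,12) + C(15,13) + C(15,14) + C(15,15)] / 2^15 = (1365 + 455 + 105 + 15 + 1) / 32768 = 1941/32768.

1941/32768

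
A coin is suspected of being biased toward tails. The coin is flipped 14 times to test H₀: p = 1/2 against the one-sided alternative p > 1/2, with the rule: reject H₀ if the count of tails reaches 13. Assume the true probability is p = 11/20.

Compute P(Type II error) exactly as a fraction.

Under the alternative p = 11/20, Y ~ Binomial(14, 11/20); β is the probability the test does not reject, P(Y < 13).
Equivalently, β = 1 − P(Y ≥ 13) = 1633670388436281453/1638400000000000000.

1633670388436281453/1638400000000000000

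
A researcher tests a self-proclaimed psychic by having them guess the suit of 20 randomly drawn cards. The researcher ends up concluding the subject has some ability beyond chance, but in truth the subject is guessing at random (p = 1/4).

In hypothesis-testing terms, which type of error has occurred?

Type I error

The null hypothesis here is that the subject is guessing at random (p = 1/4).
'Concluding the subject has some ability beyond chance' corresponds to rejecting H₀.
H₀ was rejected but H₀ is true — a Type I error (false positive).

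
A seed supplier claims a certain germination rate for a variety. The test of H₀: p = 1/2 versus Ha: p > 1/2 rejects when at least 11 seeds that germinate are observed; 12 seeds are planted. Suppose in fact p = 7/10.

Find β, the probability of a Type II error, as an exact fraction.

Under the alternative p = 7/10, S ~ Binomial(12, 7/10); β is the probability the test does not reject, P(S < 11).
Adding the binomial probabilities P(S=0)+…+P(S=10) at p = 7/10 gives 914974950051/1000000000000.

914974950051/1000000000000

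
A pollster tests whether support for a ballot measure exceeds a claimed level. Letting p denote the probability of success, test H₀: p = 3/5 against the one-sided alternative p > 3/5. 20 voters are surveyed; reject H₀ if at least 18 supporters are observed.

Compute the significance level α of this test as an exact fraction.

344416814721/95367431640625

Under H₀, S ~ Binomial(20, 3/5), and α = P(S ≥ 18).
Summing C(20,j)(3/5)^j(2/5)^{20−j} for j = 18,…,20 gives 344416814721/95367431640625.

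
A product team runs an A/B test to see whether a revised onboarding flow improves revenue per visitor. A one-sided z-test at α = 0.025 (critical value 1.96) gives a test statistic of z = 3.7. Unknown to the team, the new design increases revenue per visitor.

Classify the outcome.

No error (correct decision).

The conventional null hypothesis is that the new design has no effect on revenue per visitor.
Since z = 3.7 > z* = 1.96, H₀ is rejected.
H₀ is false (actually the new design increases revenue per visitor).
The decision matches the true state — no error.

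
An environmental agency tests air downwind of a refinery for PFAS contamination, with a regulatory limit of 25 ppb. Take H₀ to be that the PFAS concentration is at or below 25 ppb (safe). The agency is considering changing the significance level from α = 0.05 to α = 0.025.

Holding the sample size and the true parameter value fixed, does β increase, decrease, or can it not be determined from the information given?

It increases.

Lowering α raises the bar for rejection; under Ha, the test now fails to reject on outcomes it previously would have rejected.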